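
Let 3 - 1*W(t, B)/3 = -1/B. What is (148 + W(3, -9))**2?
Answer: 220900/9 ≈ 24544.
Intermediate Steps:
W(t, B) = 9 + 3/B (W(t, B) = 9 - (-3)/B = 9 + 3/B)
(148 + W(3, -9))**2 = (148 + (9 + 3/(-9)))**2 = (148 + (9 + 3*(-1/9)))**2 = (148 + (9 - 1/3))**2 = (148 + 26/3)**2 = (470/3)**2 = 220900/9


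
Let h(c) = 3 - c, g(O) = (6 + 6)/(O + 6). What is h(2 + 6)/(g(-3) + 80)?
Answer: -5/84 ≈ -0.059524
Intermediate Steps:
g(O) = 12/(6 + O)
h(2 + 6)/(g(-3) + 80) = (3 - (2 + 6))/(12/(6 - 3) + 80) = (3 - 1*8)/(12/3 + 80) = (3 - 8)/(12*(⅓) + 80) = -5/(4 + 80) = -5/84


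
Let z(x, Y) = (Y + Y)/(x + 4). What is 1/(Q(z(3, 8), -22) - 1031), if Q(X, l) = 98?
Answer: -1/933 ≈ -0.0010718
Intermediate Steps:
z(x, Y) = 2*Y/(4 + x) (z(x, Y) = (2*Y)/(4 + x) = 2*Y/(4 + x))
1/(Q(z(3, 8), -22) - 1031) = 1/(98 - 1031) = 1/(-933) = -1/933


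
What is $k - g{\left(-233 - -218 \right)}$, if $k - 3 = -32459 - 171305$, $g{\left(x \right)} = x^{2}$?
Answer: $-203986$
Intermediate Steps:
$k = -203761$ ($k = 3 - 203764 = -203761$)
$k - g{\left(-233 - -218 \right)} = -203761 - \left(-233 - -218\right)^{2} = -203761 - \left(-233 + 218\right)^{2} = -203761 - \left(-15\right)^{2} = -203761 - 225 = -203986$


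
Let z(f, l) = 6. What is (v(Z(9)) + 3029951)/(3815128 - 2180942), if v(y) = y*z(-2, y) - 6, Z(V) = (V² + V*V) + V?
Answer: 3030971/1634186 ≈ 1.8547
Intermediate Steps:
Z(V) = V + 2*V² (Z(V) = (V² + V²) + V = 2*V² + V = V + 2*V²)
v(y) = -6 + 6*y (v(y) = y*6 - 6 = 6*y - 6 = -6 + 6*y)
(v(Z(9)) + 3029951)/(3815128 - 2180942) = ((-6 + 6*(9*(1 + 2*9))) + 3029951)/(3815128 - 2180942) = ((-6 + 6*(9*(1 + 18))) + 3029951)/1634186 = ((-6 + 6*(9*19)) + 3029951)*(1/1634186) = ((-6 + 6*171) + 3029951)*(1/1634186) = ((-6 + 1026) + 3029951)*(1/1634186) = (1020 + 3029951)*(1/1634186) = 3030971*(1/1634186) = 3030971/1634186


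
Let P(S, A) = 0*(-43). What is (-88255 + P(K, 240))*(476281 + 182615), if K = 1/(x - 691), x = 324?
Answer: -58150866480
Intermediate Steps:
K = -1/367 (K = 1/(324 - 691) = 1/(-367) = -1/367 ≈ -0.0027248)
P(S, A) = 0
(-88255 + P(K, 240))*(476281 + 182615) = (-88255 + 0)*(476281 + 182615) = -88255*658896 = -58150866480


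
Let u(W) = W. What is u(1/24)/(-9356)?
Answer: -1/224544 ≈ -4.4535e-6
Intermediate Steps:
u(1/24)/(-9356) = 1/(24*(-9356)) = (1/24)*(-1/9356) = -1/224544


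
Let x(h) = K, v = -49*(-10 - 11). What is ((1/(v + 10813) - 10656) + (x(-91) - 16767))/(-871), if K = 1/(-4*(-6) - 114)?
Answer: 7306724173/232073595 ≈ 31.484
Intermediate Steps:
v = 1029 (v = -49*(-21) = 1029)
K = -1/90 (K = 1/(24 - 114) = 1/(-90) = -1/90 ≈ -0.011111)
x(h) = -1/90
((1/(v + 10813) - 10656) + (x(-91) - 16767))/(-871) = ((1/(1029 + 10813) - 10656) + (-1/90 - 16767))/(-871) = ((1/11842 - 10656) - 1509031/90)*(-1/871) = (-126188351/11842 - 1509031/90)*(-1/871) = -7306724173/266445*(-1/871) = 7306724173/232073595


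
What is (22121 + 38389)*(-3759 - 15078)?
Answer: -1139826870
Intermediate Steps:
(22121 + 38389)*(-3759 - 15078) = 60510*(-18837) = -1139826870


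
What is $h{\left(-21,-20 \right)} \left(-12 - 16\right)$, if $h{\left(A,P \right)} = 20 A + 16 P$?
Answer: $20720$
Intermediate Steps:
$h{\left(A,P \right)} = 16 P + 20 A$
$h{\left(-21,-20 \right)} \left(-12 - 16\right) = \left(16 \left(-20\right) + 20 \left(-21\right)\right) \left(-12 - 16\right) = \left(-320 - 420\right) \left(-12 - 16\right) = \left(-740\right) \left(-28\right) = 20720$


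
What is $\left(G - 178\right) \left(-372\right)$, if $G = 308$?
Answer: $-48360$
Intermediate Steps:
$\left(G - 178\right) \left(-372\right) = \left(308 - 178\right) \left(-372\right) = 130 \left(-372\right) = -48360$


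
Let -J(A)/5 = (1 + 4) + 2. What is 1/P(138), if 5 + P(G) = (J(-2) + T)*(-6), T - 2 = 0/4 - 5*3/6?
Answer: 1/208 ≈ 0.0048077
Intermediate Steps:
J(A) = -35 (J(A) = -5*((1 + 4) + 2) = -5*(5 + 2) = -5*7 = -35)
T = -½ (T = 2 + (0/4 - 5*3/6) = 2 + (0*(¼) - 15*⅙) = 2 + (0 - 5/2) = 2 - 5/2 = -½ ≈ -0.50000)
P(G) = 208 (P(G) = -5 + (-35 - ½)*(-6) = -5 - 71/2*(-6) = -5 + 213 = 208)
1/P(138) = 1/208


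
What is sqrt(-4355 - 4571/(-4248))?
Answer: I*sqrt(2182465342)/708 ≈ 65.984*I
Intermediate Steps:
sqrt(-4355 - 4571/(-4248)) = sqrt(-4355 - 4571*(-1/4248)) = sqrt(-4355 + 4571/4248) = sqrt(-18495469/4248) = I*sqrt(2182465342)/708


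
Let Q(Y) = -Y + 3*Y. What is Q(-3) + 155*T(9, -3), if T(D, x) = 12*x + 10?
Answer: -4036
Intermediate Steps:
T(D, x) = 10 + 12*x
Q(Y) = 2*Y
Q(-3) + 155*T(9, -3) = 2*(-3) + 155*(10 + 12*(-3)) = -6 + 155*(10 - 36) = -6 + 155*(-26) = -6 - 4030 = -4036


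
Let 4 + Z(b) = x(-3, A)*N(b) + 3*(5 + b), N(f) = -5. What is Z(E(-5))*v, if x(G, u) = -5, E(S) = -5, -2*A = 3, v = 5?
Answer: 105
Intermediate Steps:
A = -3/2 (A = -½*3 = -3/2 ≈ -1.5000)
Z(b) = 36 + 3*b (Z(b) = -4 + (-5*(-5) + 3*(5 + b)) = -4 + (25 + (15 + 3*b)) = -4 + (40 + 3*b) = 36 + 3*b)
Z(E(-5))*v = (36 + 3*(-5))*5 = (36 - 15)*5 = 21*5 = 105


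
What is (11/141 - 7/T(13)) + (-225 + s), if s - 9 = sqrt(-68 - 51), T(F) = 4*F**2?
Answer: -20581807/95316 + I*sqrt(119) ≈ -215.93 + 10.909*I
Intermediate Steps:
s = 9 + I*sqrt(119) (s = 9 + sqrt(-68 - 51) = 9 + sqrt(-119) = 9 + I*sqrt(119) ≈ 9.0 + 10.909*I)
(11/141 - 7/T(13)) + (-225 + s) = (11/141 - 7/(4*13**2)) + (-225 + (9 + I*sqrt(119))) = (11*(1/141) - 7/(4*169)) + (-216 + I*sqrt(119)) = (11/141 - 7/676) + (-216 + I*sqrt(119)) = 6449/95316 + (-216 + I*sqrt(119)) = -20581807/95316 + I*sqrt(119)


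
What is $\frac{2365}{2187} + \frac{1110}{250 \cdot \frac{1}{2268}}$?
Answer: $\frac{550632001}{54675} \approx 10071.0$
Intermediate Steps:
$\frac{2365}{2187} + \frac{1110}{250 \cdot \frac{1}{2268}} = 2365 \cdot \frac{1}{2187} + \frac{1110}{250 \cdot \frac{1}{2268}} = \frac{2365}{2187} + \frac{1110}{\frac{125}{1134}} = \frac{2365}{2187} + 1110 \cdot \frac{1134}{125} = \frac{2365}{2187} + \frac{251748}{25} = \frac{550632001}{54675}$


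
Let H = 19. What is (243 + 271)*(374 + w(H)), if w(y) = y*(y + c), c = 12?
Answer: 494982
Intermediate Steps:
w(y) = y*(12 + y) (w(y) = y*(y + 12) = y*(12 + y))
(243 + 271)*(374 + w(H)) = (243 + 271)*(374 + 19*(12 + 19)) = 514*(374 + 19*31) = 514*(374 + 589) = 514*963 = 494982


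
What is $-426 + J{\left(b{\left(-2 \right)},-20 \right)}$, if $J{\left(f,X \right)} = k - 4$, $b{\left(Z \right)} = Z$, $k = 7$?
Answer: $-423$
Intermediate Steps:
$J{\left(f,X \right)} = 3$ ($J{\left(f,X \right)} = 7 - 4 = 3$)
$-426 + J{\left(b{\left(-2 \right)},-20 \right)} = -426 + 3 = -423$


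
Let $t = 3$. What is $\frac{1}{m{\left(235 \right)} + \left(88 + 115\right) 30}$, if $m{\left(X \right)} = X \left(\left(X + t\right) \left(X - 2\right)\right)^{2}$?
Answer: $\frac{1}{722659343350} \approx 1.3838 \cdot 10^{-12}$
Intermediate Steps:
$m{\left(X \right)} = X \left(-2 + X\right)^{2} \left(3 + X\right)^{2}$ ($m{\left(X \right)} = X \left(\left(X + 3\right) \left(X - 2\right)\right)^{2} = X \left(\left(3 + X\right) \left(-2 + X\right)\right)^{2} = X \left(\left(-2 + X\right) \left(3 + X\right)\right)^{2} = X \left(-2 + X\right)^{2} \left(3 + X\right)^{2}$)
$\frac{1}{m{\left(235 \right)} + \left(88 + 115\right) 30} = \frac{1}{235 \left(-2 + 235\right)^{2} \left(3 + 235\right)^{2} + \left(88 + 115\right) 30} = \frac{1}{235 \cdot 233^{2} \cdot 238^{2} + 203 \cdot 30} = \frac{1}{235 \cdot 54289 \cdot 56644 + 6090} = \frac{1}{722659337260 + 6090} = \frac{1}{722659343350}$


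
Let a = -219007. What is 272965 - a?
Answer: 491972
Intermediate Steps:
272965 - a = 272965 - 1*(-219007) = 272965 + 219007 = 491972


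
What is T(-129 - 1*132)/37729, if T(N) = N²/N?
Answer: -9/1301 ≈ -0.0069178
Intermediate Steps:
T(N) = N
T(-129 - 1*132)/37729 = (-129 - 1*132)/37729 = (-129 - 132)*(1/37729) = -261*1/37729 = -9/1301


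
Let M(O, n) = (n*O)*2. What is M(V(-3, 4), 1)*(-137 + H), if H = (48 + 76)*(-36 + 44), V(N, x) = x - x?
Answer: 0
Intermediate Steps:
V(N, x) = 0
M(O, n) = 2*O*n (M(O, n) = (O*n)*2 = 2*O*n)
H = 992 (H = 124*8 = 992)
M(V(-3, 4), 1)*(-137 + H) = (2*0*1)*(-137 + 992) = 0*855 = 0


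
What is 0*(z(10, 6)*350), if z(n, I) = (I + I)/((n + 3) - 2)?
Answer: 0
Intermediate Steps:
z(n, I) = 2*I/(1 + n) (z(n, I) = (2*I)/((3 + n) - 2) = (2*I)/(1 + n) = 2*I/(1 + n))
0*(z(10, 6)*350) = 0*((2*6/(1 + 10))*350) = 0*((2*6/11)*350) = 0*((2*6*(1/11))*350) = 0*((12/11)*350) = 0*(4200/11) = 0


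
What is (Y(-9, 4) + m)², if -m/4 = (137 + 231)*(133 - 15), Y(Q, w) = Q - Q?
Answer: 30170300416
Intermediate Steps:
Y(Q, w) = 0
m = -173696 (m = -4*(137 + 231)*(133 - 15) = -1472*118 = -4*43424 = -173696)
(Y(-9, 4) + m)² = (0 - 173696)² = (-173696)² = 30170300416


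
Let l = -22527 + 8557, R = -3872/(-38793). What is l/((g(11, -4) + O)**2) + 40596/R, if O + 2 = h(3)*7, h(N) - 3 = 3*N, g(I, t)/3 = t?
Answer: 96458312317/237160 ≈ 4.0672e+5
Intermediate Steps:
g(I, t) = 3*t
h(N) = 3 + 3*N
R = 3872/38793 (R = -3872*(-1/38793) = 3872/38793 ≈ 0.099812)
l = -13970
O = 82 (O = -2 + (3 + 3*3)*7 = -2 + (3 + 9)*7 = -2 + 12*7 = -2 + 84 = 82)
l/((g(11, -4) + O)**2) + 40596/R = -13970/(3*(-4) + 82)**2 + 40596/(3872/38793) = -13970/(-12 + 82)**2 + 40596*(38793/3872) = -13970/(70**2) + 393710157/968 = -13970/4900 + 393710157/968 = -13970*1/4900 + 393710157/968 = -1397/490 + 393710157/968 = 96458312317/237160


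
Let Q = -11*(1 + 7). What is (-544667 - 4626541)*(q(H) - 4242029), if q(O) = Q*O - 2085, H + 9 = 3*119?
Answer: 22105559343504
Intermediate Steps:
H = 348 (H = -9 + 3*119 = -9 + 357 = 348)
Q = -88 (Q = -11*8 = -88)
q(O) = -2085 - 88*O (q(O) = -88*O - 2085 = -2085 - 88*O)
(-544667 - 4626541)*(q(H) - 4242029) = (-544667 - 4626541)*((-2085 - 88*348) - 4242029) = -5171208*((-2085 - 30624) - 4242029) = -5171208*(-32709 - 4242029) = -5171208*(-4274738) = 22105559343504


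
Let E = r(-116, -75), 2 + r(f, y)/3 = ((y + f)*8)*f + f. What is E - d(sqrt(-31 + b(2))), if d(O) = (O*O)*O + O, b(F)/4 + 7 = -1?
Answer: 531390 + 186*I*sqrt(7) ≈ 5.3139e+5 + 492.11*I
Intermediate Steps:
b(F) = -32 (b(F) = -28 + 4*(-1) = -28 - 4 = -32)
d(O) = O + O**3 (d(O) = O**2*O + O = O**3 + O = O + O**3)
r(f, y) = -6 + 3*f + 3*f*(8*f + 8*y) (r(f, y) = -6 + 3*(((y + f)*8)*f + f) = -6 + 3*(((f + y)*8)*f + f) = -6 + 3*((8*f + 8*y)*f + f) = -6 + 3*(f*(8*f + 8*y) + f) = -6 + 3*(f + f*(8*f + 8*y)) = -6 + (3*f + 3*f*(8*f + 8*y)) = -6 + 3*f + 3*f*(8*f + 8*y))
E = 531390 (E = -6 + 3*(-116) + 24*(-116)**2 + 24*(-116)*(-75) = -6 - 348 + 24*13456 + 208800 = -6 - 348 + 322944 + 208800 = 531390)
E - d(sqrt(-31 + b(2))) = 531390 - (sqrt(-31 - 32) + (sqrt(-31 - 32))**3) = 531390 - (sqrt(-63) + (sqrt(-63))**3) = 531390 - (3*I*sqrt(7) + (3*I*sqrt(7))**3) = 531390 - (3*I*sqrt(7) - 189*I*sqrt(7)) = 531390 - (-186)*I*sqrt(7) = 531390 + 186*I*sqrt(7)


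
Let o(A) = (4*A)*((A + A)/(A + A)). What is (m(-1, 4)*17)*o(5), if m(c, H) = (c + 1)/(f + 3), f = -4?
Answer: 0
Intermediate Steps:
o(A) = 4*A (o(A) = (4*A)*((2*A)/((2*A))) = (4*A)*((2*A)*(1/(2*A))) = (4*A)*1 = 4*A)
m(c, H) = -1 - c (m(c, H) = (c + 1)/(-4 + 3) = (1 + c)/(-1) = (1 + c)*(-1) = -1 - c)
(m(-1, 4)*17)*o(5) = ((-1 - 1*(-1))*17)*(4*5) = ((-1 + 1)*17)*20 = (0*17)*20 = 0*20 = 0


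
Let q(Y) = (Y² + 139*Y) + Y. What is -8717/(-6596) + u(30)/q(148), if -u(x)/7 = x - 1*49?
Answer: 93107669/70286976 ≈ 1.3247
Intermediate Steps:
q(Y) = Y² + 140*Y
u(x) = 343 - 7*x (u(x) = -7*(x - 1*49) = -7*(x - 49) = -7*(-49 + x) = 343 - 7*x)
-8717/(-6596) + u(30)/q(148) = -8717/(-6596) + (343 - 7*30)/((148*(140 + 148))) = -8717*(-1/6596) + (343 - 210)/((148*288)) = 8717/6596 + 133/42624 = 93107669/70286976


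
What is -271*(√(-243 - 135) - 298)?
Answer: 80758 - 813*I*√42 ≈ 80758.0 - 5268.8*I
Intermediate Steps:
-271*(√(-243 - 135) - 298) = -271*(√(-378) - 298) = -271*(3*I*√42 - 298) = -271*(-298 + 3*I*√42) = 80758 - 813*I*√42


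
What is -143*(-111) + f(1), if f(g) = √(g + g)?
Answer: 15873 + √2 ≈ 15874.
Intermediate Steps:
f(g) = √2*√g (f(g) = √(2*g) = √2*√g)
-143*(-111) + f(1) = -143*(-111) + √2*√1 = 15873 + √2*1 = 15873 + √2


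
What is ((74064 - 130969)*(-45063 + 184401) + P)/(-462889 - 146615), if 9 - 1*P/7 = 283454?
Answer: 7931013005/609504 ≈ 13012.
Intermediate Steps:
P = -1984115 (P = 63 - 7*283454 = 63 - 1984178 = -1984115)
((74064 - 130969)*(-45063 + 184401) + P)/(-462889 - 146615) = ((74064 - 130969)*(-45063 + 184401) - 1984115)/(-462889 - 146615) = (-56905*139338 - 1984115)/(-609504) = (-7929028890 - 1984115)*(-1/609504) = -7931013005*(-1/609504) = 7931013005/609504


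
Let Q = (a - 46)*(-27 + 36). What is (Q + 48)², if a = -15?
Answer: 251001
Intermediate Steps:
Q = -549 (Q = (-15 - 46)*(-27 + 36) = -61*9 = -549)
(Q + 48)² = (-549 + 48)² = (-501)² = 251001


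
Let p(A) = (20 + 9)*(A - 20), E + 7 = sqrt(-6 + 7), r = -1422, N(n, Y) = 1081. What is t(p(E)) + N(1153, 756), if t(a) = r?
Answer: -341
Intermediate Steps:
E = -6 (E = -7 + sqrt(-6 + 7) = -7 + sqrt(1) = -7 + 1 = -6)
p(A) = -580 + 29*A (p(A) = 29*(-20 + A) = -580 + 29*A)
t(a) = -1422
t(p(E)) + N(1153, 756) = -1422 + 1081 = -341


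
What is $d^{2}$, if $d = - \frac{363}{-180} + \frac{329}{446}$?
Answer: $\frac{1358143609}{179024400} \approx 7.5864$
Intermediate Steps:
$d = \frac{36853}{13380}$ ($d = \left(-363\right) \left(- \frac{1}{180}\right) + 329 \cdot \frac{1}{446} = \frac{121}{60} + \frac{329}{446} = \frac{36853}{13380} \approx 2.7543$)
$d^{2} = \left(\frac{36853}{13380}\right)^{2} = \frac{1358143609}{179024400}$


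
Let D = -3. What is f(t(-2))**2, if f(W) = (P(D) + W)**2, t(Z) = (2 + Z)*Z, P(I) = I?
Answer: 81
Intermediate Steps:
t(Z) = Z*(2 + Z)
f(W) = (-3 + W)**2
f(t(-2))**2 = ((-3 - 2*(2 - 2))**2)**2 = ((-3 - 2*0)**2)**2 = ((-3 + 0)**2)**2 = ((-3)**2)**2 = 9**2 = 81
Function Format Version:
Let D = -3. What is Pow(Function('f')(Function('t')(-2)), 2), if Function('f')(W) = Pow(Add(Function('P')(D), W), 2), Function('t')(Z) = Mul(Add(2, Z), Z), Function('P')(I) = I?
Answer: 81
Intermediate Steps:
Function('t')(Z) = Mul(Z, Add(2, Z))
Function('f')(W) = Pow(Add(-3, W), 2)
Pow(Function('f')(Function('t')(-2)), 2) = Pow(Pow(Add(-3, Mul(-2, Add(2, -2))), 2), 2) = Pow(Pow(Add(-3, Mul(-2, 0)), 2), 2) = Pow(Pow(Add(-3, 0), 2), 2) = Pow(Pow(-3, 2), 2) = Pow(9, 2) = 81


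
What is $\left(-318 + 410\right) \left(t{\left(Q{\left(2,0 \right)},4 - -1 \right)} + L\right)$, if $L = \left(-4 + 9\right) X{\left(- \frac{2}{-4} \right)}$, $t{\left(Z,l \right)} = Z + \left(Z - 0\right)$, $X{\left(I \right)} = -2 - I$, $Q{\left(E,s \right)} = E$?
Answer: $-782$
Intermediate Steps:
$t{\left(Z,l \right)} = 2 Z$ ($t{\left(Z,l \right)} = Z + \left(Z + 0\right) = Z + Z = 2 Z$)
$L = - \frac{25}{2}$ ($L = \left(-4 + 9\right) \left(-2 - - \frac{2}{-4}\right) = 5 \left(-2 - \left(-2\right) \left(- \frac{1}{4}\right)\right) = 5 \left(-2 - \frac{1}{2}\right) = 5 \left(- \frac{5}{2}\right) = - \frac{25}{2} \approx -12.5$)
$\left(-318 + 410\right) \left(t{\left(Q{\left(2,0 \right)},4 - -1 \right)} + L\right) = \left(-318 + 410\right) \left(2 \cdot 2 - \frac{25}{2}\right) = 92 \left(4 - \frac{25}{2}\right) = 92 \left(- \frac{17}{2}\right) = -782$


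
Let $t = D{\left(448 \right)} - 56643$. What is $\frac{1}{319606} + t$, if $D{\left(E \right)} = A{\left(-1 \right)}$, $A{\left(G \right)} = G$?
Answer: $- \frac{18103762263}{319606} \approx -56644.0$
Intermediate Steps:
$D{\left(E \right)} = -1$
$t = -56644$ ($t = -1 - 56643 = -56644$)
$\frac{1}{319606} + t = \frac{1}{319606} - 56644 = - \frac{18103762263}{319606}$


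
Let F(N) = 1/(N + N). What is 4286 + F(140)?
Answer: 1200081/280 ≈ 4286.0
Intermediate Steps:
F(N) = 1/(2*N)
4286 + F(140) = 4286 + (½)/140 = 4286 + (½)*(1/140) = 4286 + 1/280 = 1200081/280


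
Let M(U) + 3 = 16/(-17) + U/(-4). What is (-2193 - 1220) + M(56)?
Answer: -58326/17 ≈ -3430.9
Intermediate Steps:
M(U) = -67/17 - U/4 (M(U) = -3 + (16/(-17) + U/(-4)) = -3 + (16*(-1/17) + U*(-¼)) = -3 + (-16/17 - U/4) = -67/17 - U/4)
(-2193 - 1220) + M(56) = (-2193 - 1220) + (-67/17 - ¼*56) = -3413 + (-67/17 - 14) = -3413 - 305/17 = -58326/17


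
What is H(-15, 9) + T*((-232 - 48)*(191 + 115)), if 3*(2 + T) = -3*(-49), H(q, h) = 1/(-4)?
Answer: -16107841/4 ≈ -4.0270e+6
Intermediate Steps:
H(q, h) = -¼
T = 47 (T = -2 + (-3*(-49))/3 = -2 + (⅓)*147 = -2 + 49 = 47)
H(-15, 9) + T*((-232 - 48)*(191 + 115)) = -¼ + 47*((-232 - 48)*(191 + 115)) = -¼ + 47*(-280*306) = -¼ + 47*(-85680) = -¼ - 4026960 = -16107841/4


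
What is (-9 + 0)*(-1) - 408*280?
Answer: -114231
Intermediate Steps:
(-9 + 0)*(-1) - 408*280 = -9*(-1) - 114240 = 9 - 114240 = -114231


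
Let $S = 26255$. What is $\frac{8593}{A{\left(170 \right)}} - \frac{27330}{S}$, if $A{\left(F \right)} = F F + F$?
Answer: $- \frac{113774777}{152646570} \approx -0.74535$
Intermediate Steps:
$A{\left(F \right)} = F + F^{2}$ ($A{\left(F \right)} = F^{2} + F = F + F^{2}$)
$\frac{8593}{A{\left(170 \right)}} - \frac{27330}{S} = \frac{8593}{170 \left(1 + 170\right)} - \frac{27330}{26255} = \frac{8593}{170 \cdot 171} - \frac{5466}{5251} = \frac{8593}{29070} - \frac{5466}{5251} = - \frac{113774777}{152646570}$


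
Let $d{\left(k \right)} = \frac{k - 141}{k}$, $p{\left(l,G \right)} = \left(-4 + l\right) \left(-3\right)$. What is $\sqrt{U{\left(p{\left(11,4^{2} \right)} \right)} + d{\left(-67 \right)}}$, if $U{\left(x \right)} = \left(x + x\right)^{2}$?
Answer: $\frac{2 \sqrt{1983133}}{67} \approx 42.037$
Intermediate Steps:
$p{\left(l,G \right)} = 12 - 3 l$
$d{\left(k \right)} = \frac{-141 + k}{k}$
$U{\left(x \right)} = 4 x^{2}$ ($U{\left(x \right)} = \left(2 x\right)^{2} = 4 x^{2}$)
$\sqrt{U{\left(p{\left(11,4^{2} \right)} \right)} + d{\left(-67 \right)}} = \sqrt{4 \left(12 - 33\right)^{2} + \frac{-141 - 67}{-67}} = \sqrt{4 \left(12 - 33\right)^{2} - - \frac{208}{67}} = \sqrt{4 \left(-21\right)^{2} + \frac{208}{67}} = \sqrt{4 \cdot 441 + \frac{208}{67}} = \sqrt{1764 + \frac{208}{67}} = \sqrt{\frac{118396}{67}} = \frac{2 \sqrt{1983133}}{67}$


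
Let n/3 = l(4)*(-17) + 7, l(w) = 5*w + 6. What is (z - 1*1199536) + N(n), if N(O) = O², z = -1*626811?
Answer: -123322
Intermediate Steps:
z = -626811
l(w) = 6 + 5*w
n = -1305 (n = 3*((6 + 5*4)*(-17) + 7) = 3*((6 + 20)*(-17) + 7) = 3*(26*(-17) + 7) = 3*(-442 + 7) = 3*(-435) = -1305)
(z - 1*1199536) + N(n) = (-626811 - 1*1199536) + (-1305)² = (-626811 - 1199536) + 1703025 = -1826347 + 1703025 = -123322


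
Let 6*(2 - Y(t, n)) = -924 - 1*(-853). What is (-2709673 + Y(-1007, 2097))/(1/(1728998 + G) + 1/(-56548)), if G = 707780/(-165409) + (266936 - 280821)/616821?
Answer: 16217909181154620322560542918/102381517741255023 ≈ 1.5841e+11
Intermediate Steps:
Y(t, n) = 83/6 (Y(t, n) = 2 - (-924 - 1*(-853))/6 = 2 - (-924 + 853)/6 = 2 - ⅙*(-71) = 2 + 71/6 = 83/6)
G = -438870271345/102027744789 (G = 707780*(-1/165409) - 13885*1/616821 = -707780/165409 - 13885/616821 = -438870271345/102027744789 ≈ -4.3015)
(-2709673 + Y(-1007, 2097))/(1/(1728998 + G) + 1/(-56548)) = (-2709673 + 83/6)/(1/(1728998 - 438870271345/102027744789) + 1/(-56548)) = -16257955/(6*(1/(176405327814420077/102027744789) - 1/56548)) = -16257955/(6*(102027744789/176405327814420077 - 1/56548)) = -16257955/(6*(-170635862902091705/9975368477249826514196)) = -16257955/6*(-9975368477249826514196/170635862902091705) = 16217909181154620322560542918/102381517741255023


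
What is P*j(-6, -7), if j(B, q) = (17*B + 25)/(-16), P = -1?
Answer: -77/16 ≈ -4.8125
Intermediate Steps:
j(B, q) = -25/16 - 17*B/16 (j(B, q) = (25 + 17*B)*(-1/16) = -25/16 - 17*B/16)
P*j(-6, -7) = -(-25/16 - 17/16*(-6)) = -(-25/16 + 51/8) = -1*77/16 = -77/16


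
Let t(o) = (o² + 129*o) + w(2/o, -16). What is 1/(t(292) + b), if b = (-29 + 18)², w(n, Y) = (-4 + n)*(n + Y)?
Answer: 21316/2624359053 ≈ 8.1224e-6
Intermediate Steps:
w(n, Y) = (-4 + n)*(Y + n)
b = 121 (b = (-11)² = 121)
t(o) = 64 + o² - 40/o + 4/o² + 129*o (t(o) = (o² + 129*o) + ((2/o)² - 4*(-16) - 8/o - 32/o) = (o² + 129*o) + (4/o² + 64 - 8/o - 32/o) = (o² + 129*o) + (64 - 40/o + 4/o²) = 64 + o² - 40/o + 4/o² + 129*o)
1/(t(292) + b) = 1/((64 + 292² - 40/292 + 4/292² + 129*292) + 121) = 1/((64 + 85264 - 40*1/292 + 4*(1/85264) + 37668) + 121) = 1/((64 + 85264 - 10/73 + 1/21316 + 37668) + 121) = 1/(2621779817/21316 + 121) = 1/(2624359053/21316) = 21316/2624359053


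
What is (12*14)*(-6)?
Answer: -1008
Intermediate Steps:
(12*14)*(-6) = 168*(-6) = -1008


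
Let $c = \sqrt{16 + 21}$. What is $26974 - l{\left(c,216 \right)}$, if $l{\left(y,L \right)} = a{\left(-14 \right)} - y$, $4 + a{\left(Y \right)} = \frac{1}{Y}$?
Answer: $\frac{377693}{14} + \sqrt{37} \approx 26984.0$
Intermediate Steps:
$c = \sqrt{37} \approx 6.0828$
$a{\left(Y \right)} = -4 + \frac{1}{Y}$
$l{\left(y,L \right)} = - \frac{57}{14} - y$ ($l{\left(y,L \right)} = \left(-4 + \frac{1}{-14}\right) - y = \left(-4 - \frac{1}{14}\right) - y = - \frac{57}{14} - y$)
$26974 - l{\left(c,216 \right)} = 26974 - \left(- \frac{57}{14} - \sqrt{37}\right) = 26974 + \left(\frac{57}{14} + \sqrt{37}\right) = \frac{377693}{14} + \sqrt{37}$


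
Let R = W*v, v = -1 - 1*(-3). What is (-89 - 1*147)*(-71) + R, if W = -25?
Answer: 16706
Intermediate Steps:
v = 2 (v = -1 + 3 = 2)
R = -50 (R = -25*2 = -50)
(-89 - 1*147)*(-71) + R = (-89 - 1*147)*(-71) - 50 = (-89 - 147)*(-71) - 50 = -236*(-71) - 50 = 16756 - 50 = 16706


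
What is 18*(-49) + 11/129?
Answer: -113767/129 ≈ -881.92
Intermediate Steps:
18*(-49) + 11/129 = -882 + 11*(1/129) = -882 + 11/129 = -113767/129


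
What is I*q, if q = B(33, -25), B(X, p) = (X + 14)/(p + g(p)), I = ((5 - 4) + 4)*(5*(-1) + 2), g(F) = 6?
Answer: 705/19 ≈ 37.105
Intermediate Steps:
I = -15 (I = (1 + 4)*(-5 + 2) = 5*(-3) = -15)
B(X, p) = (14 + X)/(6 + p) (B(X, p) = (X + 14)/(p + 6) = (14 + X)/(6 + p))
q = -47/19 (q = (14 + 33)/(6 - 25) = 47/(-19) = -1/19*47 = -47/19 ≈ -2.4737)
I*q = -15*(-47/19) = 705/19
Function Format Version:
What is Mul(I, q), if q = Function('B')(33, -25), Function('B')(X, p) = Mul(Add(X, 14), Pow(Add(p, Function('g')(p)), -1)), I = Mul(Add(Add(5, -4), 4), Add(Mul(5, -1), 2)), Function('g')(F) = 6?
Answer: Rational(705, 19) ≈ 37.105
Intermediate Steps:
I = -15 (I = Mul(Add(1, 4), Add(-5, 2)) = Mul(5, -3) = -15)
Function('B')(X, p) = Mul(Pow(Add(6, p), -1), Add(14, X)) (Function('B')(X, p) = Mul(Add(X, 14), Pow(Add(p, 6), -1)) = Mul(Add(14, X), Pow(Add(6, p), -1)) = Mul(Pow(Add(6, p), -1), Add(14, X)))
q = Rational(-47, 19) (q = Mul(Pow(Add(6, -25), -1), Add(14, 33)) = Mul(Pow(-19, -1), 47) = Mul(Rational(-1, 19), 47) = Rational(-47, 19) ≈ -2.4737)
Mul(I, q) = Mul(-15, Rational(-47, 19)) = Rational(705, 19)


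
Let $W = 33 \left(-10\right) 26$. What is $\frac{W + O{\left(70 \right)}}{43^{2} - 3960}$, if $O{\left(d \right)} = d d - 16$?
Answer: $\frac{3696}{2111} \approx 1.7508$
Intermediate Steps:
$W = -8580$ ($W = \left(-330\right) 26 = -8580$)
$O{\left(d \right)} = -16 + d^{2}$ ($O{\left(d \right)} = d^{2} - 16 = -16 + d^{2}$)
$\frac{W + O{\left(70 \right)}}{43^{2} - 3960} = \frac{-8580 - \left(16 - 70^{2}\right)}{43^{2} - 3960} = \frac{-8580 + \left(-16 + 4900\right)}{1849 - 3960} = \frac{-8580 + 4884}{-2111} = \left(-3696\right) \left(- \frac{1}{2111}\right) = \frac{3696}{2111}$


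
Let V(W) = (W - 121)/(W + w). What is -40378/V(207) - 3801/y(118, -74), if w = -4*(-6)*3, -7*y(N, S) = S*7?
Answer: -416985537/3182 ≈ -1.3105e+5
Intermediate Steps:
y(N, S) = -S (y(N, S) = -S*7/7 = -S)
w = 72 (w = 24*3 = 72)
V(W) = (-121 + W)/(72 + W) (V(W) = (W - 121)/(W + 72) = (-121 + W)/(72 + W))
-40378/V(207) - 3801/y(118, -74) = -40378*(72 + 207)/(-121 + 207) - 3801/((-1*(-74))) = -40378/(86/279) - 3801/74 = -40378/((1/279)*86) - 3801*1/74 = -40378/86/279 - 3801/74 = -40378*279/86 - 3801/74 = -5632731/43 - 3801/74 = -416985537/3182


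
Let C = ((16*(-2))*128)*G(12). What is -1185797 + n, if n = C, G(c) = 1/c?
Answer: -3558415/3 ≈ -1.1861e+6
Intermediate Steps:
G(c) = 1/c
C = -1024/3 (C = ((16*(-2))*128)/12 = -32*128*(1/12) = -4096*1/12 = -1024/3 ≈ -341.33)
n = -1024/3 ≈ -341.33
-1185797 + n = -1185797 - 1024/3 = -3558415/3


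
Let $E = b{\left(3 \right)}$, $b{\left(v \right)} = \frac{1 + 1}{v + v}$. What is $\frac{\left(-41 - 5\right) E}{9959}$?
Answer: $- \frac{2}{1299} \approx -0.0015396$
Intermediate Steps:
$b{\left(v \right)} = \frac{1}{v}$ ($b{\left(v \right)} = \frac{2}{2 v} = 2 \frac{1}{2 v} = \frac{1}{v}$)
$E = \frac{1}{3} \approx 0.33333$
$\frac{\left(-41 - 5\right) E}{9959} = \frac{\left(-41 - 5\right) \frac{1}{3}}{9959} = \left(-46\right) \frac{1}{3} \cdot \frac{1}{9959} = \left(- \frac{46}{3}\right) \frac{1}{9959} = - \frac{2}{1299}$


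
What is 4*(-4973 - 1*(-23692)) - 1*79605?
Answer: -4729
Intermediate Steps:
4*(-4973 - 1*(-23692)) - 1*79605 = 4*(-4973 + 23692) - 79605 = 4*18719 - 79605 = 74876 - 79605 = -4729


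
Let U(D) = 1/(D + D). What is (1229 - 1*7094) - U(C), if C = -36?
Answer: -422279/72 ≈ -5865.0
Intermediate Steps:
U(D) = 1/(2*D)
(1229 - 1*7094) - U(C) = (1229 - 1*7094) - 1/(2*(-36)) = (1229 - 7094) - (-1)/(2*36) = -5865 - 1*(-1/72) = -5865 + 1/72 = -422279/72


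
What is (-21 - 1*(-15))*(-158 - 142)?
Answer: 1800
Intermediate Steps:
(-21 - 1*(-15))*(-158 - 142) = (-21 + 15)*(-300) = -6*(-300) = 1800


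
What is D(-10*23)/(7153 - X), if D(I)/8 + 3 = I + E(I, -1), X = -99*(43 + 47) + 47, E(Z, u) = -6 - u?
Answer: -17/143 ≈ -0.11888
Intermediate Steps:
X = -8863 (X = -99*90 + 47 = -8910 + 47 = -8863)
D(I) = -64 + 8*I (D(I) = -24 + 8*(I + (-6 - 1*(-1))) = -24 + 8*(I + (-6 + 1)) = -24 + 8*(I - 5) = -24 + 8*(-5 + I) = -24 + (-40 + 8*I) = -64 + 8*I)
D(-10*23)/(7153 - X) = (-64 + 8*(-10*23))/(7153 - 1*(-8863)) = (-64 + 8*(-230))/(7153 + 8863) = (-64 - 1840)/16016 = -1904*1/16016 = -17/143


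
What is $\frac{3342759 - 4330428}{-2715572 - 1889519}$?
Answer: $\frac{987669}{4605091} \approx 0.21447$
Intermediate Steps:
$\frac{3342759 - 4330428}{-2715572 - 1889519} = - \frac{987669}{-4605091} = \left(-987669\right) \left(- \frac{1}{4605091}\right) = \frac{987669}{4605091}$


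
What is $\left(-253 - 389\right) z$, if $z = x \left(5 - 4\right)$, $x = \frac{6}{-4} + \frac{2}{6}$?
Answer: $749$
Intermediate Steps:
$x = - \frac{7}{6}$ ($x = 6 \left(- \frac{1}{4}\right) + 2 \cdot \frac{1}{6} = - \frac{3}{2} + \frac{1}{3} = - \frac{7}{6} \approx -1.1667$)
$z = - \frac{7}{6}$ ($z = - \frac{7 \left(5 - 4\right)}{6} = \left(- \frac{7}{6}\right) 1 = - \frac{7}{6} \approx -1.1667$)
$\left(-253 - 389\right) z = \left(-253 - 389\right) \left(- \frac{7}{6}\right) = \left(-642\right) \left(- \frac{7}{6}\right) = 749$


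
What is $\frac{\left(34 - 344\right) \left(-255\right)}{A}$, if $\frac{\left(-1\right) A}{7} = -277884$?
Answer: $\frac{425}{10458} \approx 0.040639$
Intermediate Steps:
$A = 1945188$ ($A = \left(-7\right) \left(-277884\right) = 1945188$)
$\frac{\left(34 - 344\right) \left(-255\right)}{A} = \frac{\left(34 - 344\right) \left(-255\right)}{1945188} = \left(-310\right) \left(-255\right) \frac{1}{1945188} = 79050 \cdot \frac{1}{1945188} = \frac{425}{10458}$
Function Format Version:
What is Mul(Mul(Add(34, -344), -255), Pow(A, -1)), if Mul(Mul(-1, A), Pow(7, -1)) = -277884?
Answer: Rational(425, 10458) ≈ 0.040639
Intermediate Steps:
A = 1945188 (A = Mul(-7, -277884) = 1945188)
Mul(Mul(Add(34, -344), -255), Pow(A, -1)) = Mul(Mul(Add(34, -344), -255), Pow(1945188, -1)) = Mul(Mul(-310, -255), Rational(1, 1945188)) = Mul(79050, Rational(1, 1945188)) = Rational(425, 10458)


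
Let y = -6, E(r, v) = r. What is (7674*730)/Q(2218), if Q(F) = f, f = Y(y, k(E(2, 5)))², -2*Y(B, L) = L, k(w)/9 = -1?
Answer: 7469360/27 ≈ 2.7664e+5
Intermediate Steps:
k(w) = -9 (k(w) = 9*(-1) = -9)
Y(B, L) = -L/2
f = 81/4 (f = (-½*(-9))² = (9/2)² = 81/4 ≈ 20.250)
Q(F) = 81/4
(7674*730)/Q(2218) = (7674*730)/(81/4) = 5602020*(4/81) = 7469360/27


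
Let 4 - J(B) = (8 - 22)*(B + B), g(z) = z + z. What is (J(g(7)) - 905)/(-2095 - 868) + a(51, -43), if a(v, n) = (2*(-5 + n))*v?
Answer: -14506339/2963 ≈ -4895.8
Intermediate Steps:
a(v, n) = v*(-10 + 2*n) (a(v, n) = (-10 + 2*n)*v = v*(-10 + 2*n))
g(z) = 2*z
J(B) = 4 + 28*B (J(B) = 4 - (8 - 22)*(B + B) = 4 - (-14)*2*B = 4 - (-28)*B = 4 + 28*B)
(J(g(7)) - 905)/(-2095 - 868) + a(51, -43) = ((4 + 28*(2*7)) - 905)/(-2095 - 868) + 2*51*(-5 - 43) = ((4 + 28*14) - 905)/(-2963) + 2*51*(-48) = ((4 + 392) - 905)*(-1/2963) - 4896 = (396 - 905)*(-1/2963) - 4896 = -509*(-1/2963) - 4896 = 509/2963 - 4896 = -14506339/2963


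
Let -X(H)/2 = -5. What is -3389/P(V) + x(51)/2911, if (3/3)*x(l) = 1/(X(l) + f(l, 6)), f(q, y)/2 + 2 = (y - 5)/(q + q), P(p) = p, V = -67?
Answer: 3028674770/59876359 ≈ 50.582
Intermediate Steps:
X(H) = 10 (X(H) = -2*(-5) = 10)
f(q, y) = -4 + (-5 + y)/q (f(q, y) = -4 + 2*((y - 5)/(q + q)) = -4 + 2*((-5 + y)/((2*q))) = -4 + 2*((-5 + y)*(1/(2*q))) = -4 + 2*((-5 + y)/(2*q)) = -4 + (-5 + y)/q)
x(l) = 1/(10 + (1 - 4*l)/l) (x(l) = 1/(10 + (-5 + 6 - 4*l)/l) = 1/(10 + (1 - 4*l)/l))
-3389/P(V) + x(51)/2911 = -3389/(-67) + (51/(1 + 6*51))/2911 = -3389*(-1/67) + (51/(1 + 306))*(1/2911) = 3389/67 + (51/307)*(1/2911) = 3389/67 + 51/893677 = 3028674770/59876359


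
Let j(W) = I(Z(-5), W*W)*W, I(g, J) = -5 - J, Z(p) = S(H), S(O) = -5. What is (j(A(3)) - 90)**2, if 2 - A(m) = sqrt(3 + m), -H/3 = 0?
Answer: 23910 - 6624*sqrt(6) ≈ 7684.6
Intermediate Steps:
H = 0 (H = -3*0 = 0)
Z(p) = -5
A(m) = 2 - sqrt(3 + m)
j(W) = W*(-5 - W**2) (j(W) = (-5 - W*W)*W = (-5 - W**2)*W = W*(-5 - W**2))
(j(A(3)) - 90)**2 = (-(2 - sqrt(3 + 3))*(5 + (2 - sqrt(3 + 3))**2) - 90)**2 = (-(2 - sqrt(6))*(5 + (2 - sqrt(6))**2) - 90)**2 = (-90 - (2 - sqrt(6))*(5 + (2 - sqrt(6))**2))**2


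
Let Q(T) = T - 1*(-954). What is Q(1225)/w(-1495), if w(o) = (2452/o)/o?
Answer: 4870119475/2452 ≈ 1.9862e+6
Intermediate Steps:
w(o) = 2452/o**2
Q(T) = 954 + T (Q(T) = T + 954 = 954 + T)
Q(1225)/w(-1495) = (954 + 1225)/((2452/(-1495)**2)) = 2179/((2452*(1/2235025))) = 2179/(2452/2235025) = 2179*(2235025/2452) = 4870119475/2452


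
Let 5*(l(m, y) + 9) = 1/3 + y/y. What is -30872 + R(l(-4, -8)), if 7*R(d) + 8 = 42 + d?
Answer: -3241181/105 ≈ -30868.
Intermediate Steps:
l(m, y) = -131/15 (l(m, y) = -9 + (1/3 + y/y)/5 = -9 + (1*(⅓) + 1)/5 = -9 + (⅓ + 1)/5 = -9 + (⅕)*(4/3) = -9 + 4/15 = -131/15)
R(d) = 34/7 + d/7 (R(d) = -8/7 + (42 + d)/7 = -8/7 + (6 + d/7) = 34/7 + d/7)
-30872 + R(l(-4, -8)) = -30872 + (34/7 + (⅐)*(-131/15)) = -30872 + (34/7 - 131/105) = -30872 + 379/105 = -3241181/105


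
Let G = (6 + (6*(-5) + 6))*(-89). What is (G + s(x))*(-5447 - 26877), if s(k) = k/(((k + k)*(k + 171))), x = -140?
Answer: -1605290650/31 ≈ -5.1784e+7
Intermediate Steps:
s(k) = 1/(2*(171 + k)) (s(k) = k/(((2*k)*(171 + k))) = k/((2*k*(171 + k))) = k*(1/(2*k*(171 + k))) = 1/(2*(171 + k)))
G = 1602 (G = (6 + (-30 + 6))*(-89) = (6 - 24)*(-89) = -18*(-89) = 1602)
(G + s(x))*(-5447 - 26877) = (1602 + 1/(2*(171 - 140)))*(-5447 - 26877) = (1602 + (½)/31)*(-32324) = (1602 + (½)*(1/31))*(-32324) = (1602 + 1/62)*(-32324) = (99325/62)*(-32324) = -1605290650/31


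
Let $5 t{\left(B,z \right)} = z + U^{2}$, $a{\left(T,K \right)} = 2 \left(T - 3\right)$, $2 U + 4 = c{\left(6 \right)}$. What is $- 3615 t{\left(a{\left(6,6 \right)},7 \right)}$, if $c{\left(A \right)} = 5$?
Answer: $- \frac{20967}{4} \approx -5241.8$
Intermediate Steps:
$U = \frac{1}{2}$ ($U = -2 + \frac{1}{2} \cdot 5 = -2 + \frac{5}{2} = \frac{1}{2} \approx 0.5$)
$a{\left(T,K \right)} = -6 + 2 T$ ($a{\left(T,K \right)} = 2 \left(T - 3\right) = 2 \left(-3 + T\right) = -6 + 2 T$)
$t{\left(B,z \right)} = \frac{1}{20} + \frac{z}{5}$ ($t{\left(B,z \right)} = \frac{z + \left(\frac{1}{2}\right)^{2}}{5} = \frac{z + \frac{1}{4}}{5} = \frac{\frac{1}{4} + z}{5} = \frac{1}{20} + \frac{z}{5}$)
$- 3615 t{\left(a{\left(6,6 \right)},7 \right)} = - 3615 \left(\frac{1}{20} + \frac{1}{5} \cdot 7\right) = - 3615 \left(\frac{1}{20} + \frac{7}{5}\right) = \left(-3615\right) \frac{29}{20} = - \frac{20967}{4}$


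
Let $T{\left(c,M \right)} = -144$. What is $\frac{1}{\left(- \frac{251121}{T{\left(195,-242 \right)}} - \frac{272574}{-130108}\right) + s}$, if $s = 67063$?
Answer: $\frac{1561296}{107431202125} \approx 1.4533 \cdot 10^{-5}$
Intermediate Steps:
$\frac{1}{\left(- \frac{251121}{T{\left(195,-242 \right)}} - \frac{272574}{-130108}\right) + s} = \frac{1}{\left(- \frac{251121}{-144} - \frac{272574}{-130108}\right) + 67063} = \frac{1}{\left(\left(-251121\right) \left(- \frac{1}{144}\right) - - \frac{136287}{65054}\right) + 67063} = \frac{1}{\left(\frac{83707}{48} + \frac{136287}{65054}\right) + 67063} = \frac{1}{\frac{2726008477}{1561296} + 67063} = \frac{1}{\frac{107431202125}{1561296}} = \frac{1561296}{107431202125}$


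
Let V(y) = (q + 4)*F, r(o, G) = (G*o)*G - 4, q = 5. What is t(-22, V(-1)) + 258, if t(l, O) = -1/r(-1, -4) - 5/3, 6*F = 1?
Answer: 15383/60 ≈ 256.38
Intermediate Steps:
F = 1/6 (F = (1/6)*1 = 1/6 ≈ 0.16667)
r(o, G) = -4 + o*G**2 (r(o, G) = o*G**2 - 4 = -4 + o*G**2)
V(y) = 3/2 (V(y) = (5 + 4)*(1/6) = 9*(1/6) = 3/2)
t(l, O) = -97/60 (t(l, O) = -1/(-4 - 1*(-4)**2) - 5/3 = -1/(-4 - 1*16) - 5*1/3 = -1/(-4 - 16) - 5/3 = -1/(-20) - 5/3 = -1*(-1/20) - 5/3 = 1/20 - 5/3 = -97/60)
t(-22, V(-1)) + 258 = -97/60 + 258 = 15383/60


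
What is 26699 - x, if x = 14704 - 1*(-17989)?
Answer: -5994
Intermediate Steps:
x = 32693 (x = 14704 + 17989 = 32693)
26699 - x = 26699 - 1*32693 = 26699 - 32693 = -5994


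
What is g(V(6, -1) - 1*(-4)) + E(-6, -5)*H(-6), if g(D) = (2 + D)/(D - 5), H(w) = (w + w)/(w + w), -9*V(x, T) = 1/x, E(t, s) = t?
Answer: -653/55 ≈ -11.873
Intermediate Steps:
V(x, T) = -1/(9*x)
H(w) = 1 (H(w) = (2*w)/((2*w)) = (2*w)*(1/(2*w)) = 1)
g(D) = (2 + D)/(-5 + D)
g(V(6, -1) - 1*(-4)) + E(-6, -5)*H(-6) = (2 + (-1/9/6 - 1*(-4)))/(-5 + (-1/9/6 - 1*(-4))) - 6*1 = (2 + (-1/9*1/6 + 4))/(-5 + (-1/9*1/6 + 4)) - 6 = (2 + (-1/54 + 4))/(-5 + (-1/54 + 4)) - 6 = (2 + 215/54)/(-5 + 215/54) - 6 = (323/54)/(-55/54) - 6 = -54/55*323/54 - 6 = -323/55 - 6 = -653/55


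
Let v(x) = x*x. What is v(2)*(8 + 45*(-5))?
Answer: -868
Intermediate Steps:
v(x) = x**2
v(2)*(8 + 45*(-5)) = 2**2*(8 + 45*(-5)) = 4*(8 - 225) = 4*(-217) = -868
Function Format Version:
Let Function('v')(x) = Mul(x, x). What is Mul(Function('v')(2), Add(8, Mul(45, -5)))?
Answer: -868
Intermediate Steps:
Function('v')(x) = Pow(x, 2)
Mul(Function('v')(2), Add(8, Mul(45, -5))) = Mul(Pow(2, 2), Add(8, Mul(45, -5))) = Mul(4, Add(8, -225)) = Mul(4, -217) = -868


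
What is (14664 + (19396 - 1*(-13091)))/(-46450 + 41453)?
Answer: -47151/4997 ≈ -9.4359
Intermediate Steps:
(14664 + (19396 - 1*(-13091)))/(-46450 + 41453) = (14664 + (19396 + 13091))/(-4997) = (14664 + 32487)*(-1/4997) = 47151*(-1/4997) = -47151/4997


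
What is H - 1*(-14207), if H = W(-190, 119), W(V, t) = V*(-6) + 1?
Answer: 15348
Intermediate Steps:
W(V, t) = 1 - 6*V (W(V, t) = -6*V + 1 = 1 - 6*V)
H = 1141 (H = 1 - 6*(-190) = 1 + 1140 = 1141)
H - 1*(-14207) = 1141 - 1*(-14207) = 1141 + 14207 = 15348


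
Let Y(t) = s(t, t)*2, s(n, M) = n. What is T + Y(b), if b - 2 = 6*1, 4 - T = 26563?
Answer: -26543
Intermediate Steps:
T = -26559 (T = 4 - 1*26563 = 4 - 26563 = -26559)
b = 8 (b = 2 + 6*1 = 2 + 6 = 8)
Y(t) = 2*t (Y(t) = t*2 = 2*t)
T + Y(b) = -26559 + 2*8 = -26559 + 16 = -26543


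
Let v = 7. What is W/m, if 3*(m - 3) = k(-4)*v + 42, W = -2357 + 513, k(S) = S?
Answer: -5532/23 ≈ -240.52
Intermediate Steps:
W = -1844
m = 23/3 (m = 3 + (-4*7 + 42)/3 = 3 + (-28 + 42)/3 = 3 + (⅓)*14 = 3 + 14/3 = 23/3 ≈ 7.6667)
W/m = -1844/23/3 = -1844*3/23 = -5532/23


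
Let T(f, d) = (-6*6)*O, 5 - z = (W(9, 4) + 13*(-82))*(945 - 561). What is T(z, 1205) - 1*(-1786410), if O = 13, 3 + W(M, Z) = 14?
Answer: 1785942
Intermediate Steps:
W(M, Z) = 11 (W(M, Z) = -3 + 14 = 11)
z = 405125 (z = 5 - (11 + 13*(-82))*(945 - 561) = 5 - (11 - 1066)*384 = 5 - (-1055)*384 = 5 - 1*(-405120) = 5 + 405120 = 405125)
T(f, d) = -468 (T(f, d) = -6*6*13 = -36*13 = -468)
T(z, 1205) - 1*(-1786410) = -468 - 1*(-1786410) = -468 + 1786410 = 1785942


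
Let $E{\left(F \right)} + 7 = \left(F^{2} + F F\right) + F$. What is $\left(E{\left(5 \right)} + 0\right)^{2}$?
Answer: $2304$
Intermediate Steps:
$E{\left(F \right)} = -7 + F + 2 F^{2}$ ($E{\left(F \right)} = -7 + \left(\left(F^{2} + F F\right) + F\right) = -7 + \left(\left(F^{2} + F^{2}\right) + F\right) = -7 + \left(2 F^{2} + F\right) = -7 + \left(F + 2 F^{2}\right) = -7 + F + 2 F^{2}$)
$\left(E{\left(5 \right)} + 0\right)^{2} = \left(\left(-7 + 5 + 2 \cdot 5^{2}\right) + 0\right)^{2} = \left(\left(-7 + 5 + 2 \cdot 25\right) + 0\right)^{2} = \left(\left(-7 + 5 + 50\right) + 0\right)^{2} = \left(48 + 0\right)^{2} = 48^{2} = 2304$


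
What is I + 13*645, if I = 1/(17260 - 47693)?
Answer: 255180704/30433 ≈ 8385.0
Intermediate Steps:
I = -1/30433 (I = 1/(-30433) = -1/30433 ≈ -3.2859e-5)
I + 13*645 = -1/30433 + 13*645 = -1/30433 + 8385 = 255180704/30433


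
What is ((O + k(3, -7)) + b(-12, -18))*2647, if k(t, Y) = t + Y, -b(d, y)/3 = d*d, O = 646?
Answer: 555870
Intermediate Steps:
b(d, y) = -3*d² (b(d, y) = -3*d*d = -3*d²)
k(t, Y) = Y + t
((O + k(3, -7)) + b(-12, -18))*2647 = ((646 + (-7 + 3)) - 3*(-12)²)*2647 = ((646 - 4) - 3*144)*2647 = (642 - 432)*2647 = 210*2647 = 555870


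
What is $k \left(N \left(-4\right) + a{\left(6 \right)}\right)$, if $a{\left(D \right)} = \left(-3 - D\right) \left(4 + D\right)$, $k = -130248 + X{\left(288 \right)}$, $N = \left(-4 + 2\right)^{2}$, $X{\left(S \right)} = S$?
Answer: $13775760$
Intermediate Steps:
$N = 4$ ($N = \left(-2\right)^{2} = 4$)
$k = -129960$ ($k = -130248 + 288 = -129960$)
$k \left(N \left(-4\right) + a{\left(6 \right)}\right) = - 129960 \left(4 \left(-4\right) - 90\right) = - 129960 \left(-16 - 90\right) = \left(-129960\right) \left(-106\right) = 13775760$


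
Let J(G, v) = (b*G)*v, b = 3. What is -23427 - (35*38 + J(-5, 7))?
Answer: -24652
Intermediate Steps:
J(G, v) = 3*G*v (J(G, v) = (3*G)*v = 3*G*v)
-23427 - (35*38 + J(-5, 7)) = -23427 - (35*38 + 3*(-5)*7) = -23427 - (1330 - 105) = -23427 - 1*1225 = -23427 - 1225 = -24652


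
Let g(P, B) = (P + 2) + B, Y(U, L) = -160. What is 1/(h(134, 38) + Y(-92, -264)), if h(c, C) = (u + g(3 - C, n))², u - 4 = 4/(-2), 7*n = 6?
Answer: 49/36681 ≈ 0.0013358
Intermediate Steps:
n = 6/7 (n = (⅐)*6 = 6/7 ≈ 0.85714)
u = 2 (u = 4 + 4/(-2) = 4 + 4*(-½) = 4 - 2 = 2)
g(P, B) = 2 + B + P (g(P, B) = (2 + P) + B = 2 + B + P)
h(c, C) = (55/7 - C)² (h(c, C) = (2 + (2 + 6/7 + (3 - C)))² = (2 + (41/7 - C))² = (55/7 - C)²)
1/(h(134, 38) + Y(-92, -264)) = 1/((-55 + 7*38)²/49 - 160) = 1/((-55 + 266)²/49 - 160) = 1/((1/49)*211² - 160) = 1/((1/49)*44521 - 160) = 1/(44521/49 - 160) = 1/(36681/49) = 49/36681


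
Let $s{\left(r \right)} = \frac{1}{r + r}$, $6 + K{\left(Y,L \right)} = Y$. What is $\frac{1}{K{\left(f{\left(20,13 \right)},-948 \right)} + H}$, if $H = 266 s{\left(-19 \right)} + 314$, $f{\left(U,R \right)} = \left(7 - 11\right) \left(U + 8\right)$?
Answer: $\frac{1}{189} \approx 0.005291$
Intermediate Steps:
$f{\left(U,R \right)} = -32 - 4 U$ ($f{\left(U,R \right)} = - 4 \left(8 + U\right) = -32 - 4 U$)
$K{\left(Y,L \right)} = -6 + Y$
$s{\left(r \right)} = \frac{1}{2 r}$
$H = 307$ ($H = 266 \frac{1}{2 \left(-19\right)} + 314 = 266 \cdot \frac{1}{2} \left(- \frac{1}{19}\right) + 314 = 266 \left(- \frac{1}{38}\right) + 314 = -7 + 314 = 307$)
$\frac{1}{K{\left(f{\left(20,13 \right)},-948 \right)} + H} = \frac{1}{\left(-6 - 112\right) + 307} = \frac{1}{-118 + 307} = \frac{1}{189}$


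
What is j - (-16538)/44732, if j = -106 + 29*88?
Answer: 54715505/22366 ≈ 2446.4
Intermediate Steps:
j = 2446 (j = -106 + 2552 = 2446)
j - (-16538)/44732 = 2446 - (-16538)/44732 = 2446 - 1*(-8269/22366) = 2446 + 8269/22366 = 54715505/22366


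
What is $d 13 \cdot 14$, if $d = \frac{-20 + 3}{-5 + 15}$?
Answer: $- \frac{1547}{5} \approx -309.4$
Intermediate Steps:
$d = - \frac{17}{10} \approx -1.7$
$d 13 \cdot 14 = \left(- \frac{17}{10}\right) 13 \cdot 14 = \left(- \frac{221}{10}\right) 14 = - \frac{1547}{5}$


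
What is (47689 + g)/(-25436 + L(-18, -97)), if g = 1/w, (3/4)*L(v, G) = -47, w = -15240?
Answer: -726780359/388599680 ≈ -1.8703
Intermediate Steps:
L(v, G) = -188/3 (L(v, G) = (4/3)*(-47) = -188/3)
g = -1/15240 (g = 1/(-15240) = -1/15240 ≈ -6.5617e-5)
(47689 + g)/(-25436 + L(-18, -97)) = (47689 - 1/15240)/(-25436 - 188/3) = 726780359/(15240*(-76496/3)) = (726780359/15240)*(-3/76496) = -726780359/388599680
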